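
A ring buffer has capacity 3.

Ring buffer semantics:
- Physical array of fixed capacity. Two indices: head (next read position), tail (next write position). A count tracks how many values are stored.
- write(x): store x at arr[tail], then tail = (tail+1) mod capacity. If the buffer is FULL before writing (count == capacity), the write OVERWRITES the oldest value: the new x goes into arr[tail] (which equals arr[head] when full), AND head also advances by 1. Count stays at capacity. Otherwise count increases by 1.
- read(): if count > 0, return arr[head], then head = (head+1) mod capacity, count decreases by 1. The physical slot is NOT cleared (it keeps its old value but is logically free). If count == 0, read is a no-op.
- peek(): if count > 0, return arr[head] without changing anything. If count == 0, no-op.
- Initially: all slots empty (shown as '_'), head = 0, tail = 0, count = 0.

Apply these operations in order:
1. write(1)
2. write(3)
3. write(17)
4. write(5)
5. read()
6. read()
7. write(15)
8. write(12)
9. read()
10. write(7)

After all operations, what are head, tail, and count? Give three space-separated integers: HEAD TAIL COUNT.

After op 1 (write(1)): arr=[1 _ _] head=0 tail=1 count=1
After op 2 (write(3)): arr=[1 3 _] head=0 tail=2 count=2
After op 3 (write(17)): arr=[1 3 17] head=0 tail=0 count=3
After op 4 (write(5)): arr=[5 3 17] head=1 tail=1 count=3
After op 5 (read()): arr=[5 3 17] head=2 tail=1 count=2
After op 6 (read()): arr=[5 3 17] head=0 tail=1 count=1
After op 7 (write(15)): arr=[5 15 17] head=0 tail=2 count=2
After op 8 (write(12)): arr=[5 15 12] head=0 tail=0 count=3
After op 9 (read()): arr=[5 15 12] head=1 tail=0 count=2
After op 10 (write(7)): arr=[7 15 12] head=1 tail=1 count=3

Answer: 1 1 3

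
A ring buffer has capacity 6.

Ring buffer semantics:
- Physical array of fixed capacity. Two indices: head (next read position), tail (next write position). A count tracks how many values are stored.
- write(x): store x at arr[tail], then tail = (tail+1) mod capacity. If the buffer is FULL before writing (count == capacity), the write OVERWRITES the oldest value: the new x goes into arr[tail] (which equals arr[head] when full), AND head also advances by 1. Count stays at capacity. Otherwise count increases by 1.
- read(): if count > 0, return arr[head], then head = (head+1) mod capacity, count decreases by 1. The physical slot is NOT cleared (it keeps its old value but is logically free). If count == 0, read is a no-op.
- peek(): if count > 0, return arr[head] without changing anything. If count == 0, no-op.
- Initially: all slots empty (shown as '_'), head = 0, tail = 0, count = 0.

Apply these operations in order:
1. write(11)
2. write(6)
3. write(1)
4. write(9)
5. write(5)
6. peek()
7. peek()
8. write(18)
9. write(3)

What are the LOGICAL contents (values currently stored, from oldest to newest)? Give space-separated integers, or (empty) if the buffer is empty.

After op 1 (write(11)): arr=[11 _ _ _ _ _] head=0 tail=1 count=1
After op 2 (write(6)): arr=[11 6 _ _ _ _] head=0 tail=2 count=2
After op 3 (write(1)): arr=[11 6 1 _ _ _] head=0 tail=3 count=3
After op 4 (write(9)): arr=[11 6 1 9 _ _] head=0 tail=4 count=4
After op 5 (write(5)): arr=[11 6 1 9 5 _] head=0 tail=5 count=5
After op 6 (peek()): arr=[11 6 1 9 5 _] head=0 tail=5 count=5
After op 7 (peek()): arr=[11 6 1 9 5 _] head=0 tail=5 count=5
After op 8 (write(18)): arr=[11 6 1 9 5 18] head=0 tail=0 count=6
After op 9 (write(3)): arr=[3 6 1 9 5 18] head=1 tail=1 count=6

Answer: 6 1 9 5 18 3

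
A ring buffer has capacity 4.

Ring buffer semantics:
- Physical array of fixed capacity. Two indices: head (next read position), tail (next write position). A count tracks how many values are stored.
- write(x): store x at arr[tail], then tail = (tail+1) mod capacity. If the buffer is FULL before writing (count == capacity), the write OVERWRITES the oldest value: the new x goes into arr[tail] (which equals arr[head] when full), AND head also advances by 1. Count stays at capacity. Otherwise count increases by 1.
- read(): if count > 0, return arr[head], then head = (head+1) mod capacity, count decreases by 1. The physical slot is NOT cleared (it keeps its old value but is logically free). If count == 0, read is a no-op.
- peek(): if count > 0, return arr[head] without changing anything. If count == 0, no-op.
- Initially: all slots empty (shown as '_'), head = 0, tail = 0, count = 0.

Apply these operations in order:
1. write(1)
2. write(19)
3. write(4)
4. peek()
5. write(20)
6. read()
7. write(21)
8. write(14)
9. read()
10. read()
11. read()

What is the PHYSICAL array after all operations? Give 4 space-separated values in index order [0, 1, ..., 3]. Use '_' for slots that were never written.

Answer: 21 14 4 20

Derivation:
After op 1 (write(1)): arr=[1 _ _ _] head=0 tail=1 count=1
After op 2 (write(19)): arr=[1 19 _ _] head=0 tail=2 count=2
After op 3 (write(4)): arr=[1 19 4 _] head=0 tail=3 count=3
After op 4 (peek()): arr=[1 19 4 _] head=0 tail=3 count=3
After op 5 (write(20)): arr=[1 19 4 20] head=0 tail=0 count=4
After op 6 (read()): arr=[1 19 4 20] head=1 tail=0 count=3
After op 7 (write(21)): arr=[21 19 4 20] head=1 tail=1 count=4
After op 8 (write(14)): arr=[21 14 4 20] head=2 tail=2 count=4
After op 9 (read()): arr=[21 14 4 20] head=3 tail=2 count=3
After op 10 (read()): arr=[21 14 4 20] head=0 tail=2 count=2
After op 11 (read()): arr=[21 14 4 20] head=1 tail=2 count=1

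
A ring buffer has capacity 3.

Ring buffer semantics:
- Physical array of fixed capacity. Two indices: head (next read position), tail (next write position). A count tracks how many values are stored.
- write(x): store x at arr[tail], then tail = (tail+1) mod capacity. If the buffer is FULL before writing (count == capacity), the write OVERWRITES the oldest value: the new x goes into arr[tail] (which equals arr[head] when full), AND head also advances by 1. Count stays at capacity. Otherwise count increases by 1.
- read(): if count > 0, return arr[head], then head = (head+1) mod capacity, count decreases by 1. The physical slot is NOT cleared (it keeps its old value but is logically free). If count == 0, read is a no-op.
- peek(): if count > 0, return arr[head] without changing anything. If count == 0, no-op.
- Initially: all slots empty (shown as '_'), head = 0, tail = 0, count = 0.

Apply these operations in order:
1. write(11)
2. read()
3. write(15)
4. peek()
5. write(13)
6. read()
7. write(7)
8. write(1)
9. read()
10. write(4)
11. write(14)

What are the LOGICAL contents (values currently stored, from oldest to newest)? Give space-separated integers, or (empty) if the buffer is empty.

Answer: 1 4 14

Derivation:
After op 1 (write(11)): arr=[11 _ _] head=0 tail=1 count=1
After op 2 (read()): arr=[11 _ _] head=1 tail=1 count=0
After op 3 (write(15)): arr=[11 15 _] head=1 tail=2 count=1
After op 4 (peek()): arr=[11 15 _] head=1 tail=2 count=1
After op 5 (write(13)): arr=[11 15 13] head=1 tail=0 count=2
After op 6 (read()): arr=[11 15 13] head=2 tail=0 count=1
After op 7 (write(7)): arr=[7 15 13] head=2 tail=1 count=2
After op 8 (write(1)): arr=[7 1 13] head=2 tail=2 count=3
After op 9 (read()): arr=[7 1 13] head=0 tail=2 count=2
After op 10 (write(4)): arr=[7 1 4] head=0 tail=0 count=3
After op 11 (write(14)): arr=[14 1 4] head=1 tail=1 count=3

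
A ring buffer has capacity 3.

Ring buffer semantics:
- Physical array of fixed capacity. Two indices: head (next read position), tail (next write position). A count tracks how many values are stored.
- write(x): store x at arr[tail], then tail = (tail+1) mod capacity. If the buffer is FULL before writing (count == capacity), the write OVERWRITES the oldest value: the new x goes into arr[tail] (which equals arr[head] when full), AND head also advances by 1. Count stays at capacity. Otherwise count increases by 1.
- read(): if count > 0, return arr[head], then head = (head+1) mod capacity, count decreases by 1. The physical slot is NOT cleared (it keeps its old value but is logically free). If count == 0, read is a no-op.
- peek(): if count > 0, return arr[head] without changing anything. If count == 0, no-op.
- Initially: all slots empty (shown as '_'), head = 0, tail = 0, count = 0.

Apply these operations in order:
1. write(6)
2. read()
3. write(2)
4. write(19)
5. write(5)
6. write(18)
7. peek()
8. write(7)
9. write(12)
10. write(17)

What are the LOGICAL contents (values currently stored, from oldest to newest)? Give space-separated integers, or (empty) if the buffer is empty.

After op 1 (write(6)): arr=[6 _ _] head=0 tail=1 count=1
After op 2 (read()): arr=[6 _ _] head=1 tail=1 count=0
After op 3 (write(2)): arr=[6 2 _] head=1 tail=2 count=1
After op 4 (write(19)): arr=[6 2 19] head=1 tail=0 count=2
After op 5 (write(5)): arr=[5 2 19] head=1 tail=1 count=3
After op 6 (write(18)): arr=[5 18 19] head=2 tail=2 count=3
After op 7 (peek()): arr=[5 18 19] head=2 tail=2 count=3
After op 8 (write(7)): arr=[5 18 7] head=0 tail=0 count=3
After op 9 (write(12)): arr=[12 18 7] head=1 tail=1 count=3
After op 10 (write(17)): arr=[12 17 7] head=2 tail=2 count=3

Answer: 7 12 17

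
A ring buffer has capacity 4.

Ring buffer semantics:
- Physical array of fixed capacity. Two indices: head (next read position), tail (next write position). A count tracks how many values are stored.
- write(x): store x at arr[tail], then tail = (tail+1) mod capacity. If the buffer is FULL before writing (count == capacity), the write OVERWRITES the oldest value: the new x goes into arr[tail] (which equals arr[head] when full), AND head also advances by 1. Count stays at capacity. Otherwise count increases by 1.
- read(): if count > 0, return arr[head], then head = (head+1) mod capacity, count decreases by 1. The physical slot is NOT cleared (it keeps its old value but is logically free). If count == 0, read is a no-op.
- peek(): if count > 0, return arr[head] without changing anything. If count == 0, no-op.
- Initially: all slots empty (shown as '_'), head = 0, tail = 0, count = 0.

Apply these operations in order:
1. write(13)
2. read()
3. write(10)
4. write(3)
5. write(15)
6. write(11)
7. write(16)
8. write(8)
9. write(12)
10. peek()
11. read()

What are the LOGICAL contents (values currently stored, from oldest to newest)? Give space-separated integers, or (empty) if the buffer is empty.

After op 1 (write(13)): arr=[13 _ _ _] head=0 tail=1 count=1
After op 2 (read()): arr=[13 _ _ _] head=1 tail=1 count=0
After op 3 (write(10)): arr=[13 10 _ _] head=1 tail=2 count=1
After op 4 (write(3)): arr=[13 10 3 _] head=1 tail=3 count=2
After op 5 (write(15)): arr=[13 10 3 15] head=1 tail=0 count=3
After op 6 (write(11)): arr=[11 10 3 15] head=1 tail=1 count=4
After op 7 (write(16)): arr=[11 16 3 15] head=2 tail=2 count=4
After op 8 (write(8)): arr=[11 16 8 15] head=3 tail=3 count=4
After op 9 (write(12)): arr=[11 16 8 12] head=0 tail=0 count=4
After op 10 (peek()): arr=[11 16 8 12] head=0 tail=0 count=4
After op 11 (read()): arr=[11 16 8 12] head=1 tail=0 count=3

Answer: 16 8 12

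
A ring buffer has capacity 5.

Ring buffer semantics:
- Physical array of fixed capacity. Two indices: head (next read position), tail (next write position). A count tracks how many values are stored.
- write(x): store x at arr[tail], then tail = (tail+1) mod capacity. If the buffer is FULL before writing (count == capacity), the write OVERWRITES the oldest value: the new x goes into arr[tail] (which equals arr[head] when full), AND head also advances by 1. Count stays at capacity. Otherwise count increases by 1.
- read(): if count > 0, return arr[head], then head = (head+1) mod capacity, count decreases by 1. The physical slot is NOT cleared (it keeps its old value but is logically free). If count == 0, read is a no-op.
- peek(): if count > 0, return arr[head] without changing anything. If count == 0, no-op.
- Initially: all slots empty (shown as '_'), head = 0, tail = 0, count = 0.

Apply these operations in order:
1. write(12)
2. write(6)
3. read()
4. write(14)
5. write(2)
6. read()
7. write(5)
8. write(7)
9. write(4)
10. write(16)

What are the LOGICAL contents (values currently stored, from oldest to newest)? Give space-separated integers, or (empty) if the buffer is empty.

After op 1 (write(12)): arr=[12 _ _ _ _] head=0 tail=1 count=1
After op 2 (write(6)): arr=[12 6 _ _ _] head=0 tail=2 count=2
After op 3 (read()): arr=[12 6 _ _ _] head=1 tail=2 count=1
After op 4 (write(14)): arr=[12 6 14 _ _] head=1 tail=3 count=2
After op 5 (write(2)): arr=[12 6 14 2 _] head=1 tail=4 count=3
After op 6 (read()): arr=[12 6 14 2 _] head=2 tail=4 count=2
After op 7 (write(5)): arr=[12 6 14 2 5] head=2 tail=0 count=3
After op 8 (write(7)): arr=[7 6 14 2 5] head=2 tail=1 count=4
After op 9 (write(4)): arr=[7 4 14 2 5] head=2 tail=2 count=5
After op 10 (write(16)): arr=[7 4 16 2 5] head=3 tail=3 count=5

Answer: 2 5 7 4 16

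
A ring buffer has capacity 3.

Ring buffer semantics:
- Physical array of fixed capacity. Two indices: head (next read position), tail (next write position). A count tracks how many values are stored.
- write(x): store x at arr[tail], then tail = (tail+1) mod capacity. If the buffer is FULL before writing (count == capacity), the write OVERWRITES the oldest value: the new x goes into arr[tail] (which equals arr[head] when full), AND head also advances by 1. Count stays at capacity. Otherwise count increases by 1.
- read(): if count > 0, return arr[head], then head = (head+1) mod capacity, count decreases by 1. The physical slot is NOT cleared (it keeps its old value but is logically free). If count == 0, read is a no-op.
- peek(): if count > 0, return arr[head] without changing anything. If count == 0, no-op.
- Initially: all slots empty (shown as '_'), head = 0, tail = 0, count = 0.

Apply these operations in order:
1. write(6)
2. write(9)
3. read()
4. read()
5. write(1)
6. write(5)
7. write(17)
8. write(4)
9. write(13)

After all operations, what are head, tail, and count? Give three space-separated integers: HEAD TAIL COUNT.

After op 1 (write(6)): arr=[6 _ _] head=0 tail=1 count=1
After op 2 (write(9)): arr=[6 9 _] head=0 tail=2 count=2
After op 3 (read()): arr=[6 9 _] head=1 tail=2 count=1
After op 4 (read()): arr=[6 9 _] head=2 tail=2 count=0
After op 5 (write(1)): arr=[6 9 1] head=2 tail=0 count=1
After op 6 (write(5)): arr=[5 9 1] head=2 tail=1 count=2
After op 7 (write(17)): arr=[5 17 1] head=2 tail=2 count=3
After op 8 (write(4)): arr=[5 17 4] head=0 tail=0 count=3
After op 9 (write(13)): arr=[13 17 4] head=1 tail=1 count=3

Answer: 1 1 3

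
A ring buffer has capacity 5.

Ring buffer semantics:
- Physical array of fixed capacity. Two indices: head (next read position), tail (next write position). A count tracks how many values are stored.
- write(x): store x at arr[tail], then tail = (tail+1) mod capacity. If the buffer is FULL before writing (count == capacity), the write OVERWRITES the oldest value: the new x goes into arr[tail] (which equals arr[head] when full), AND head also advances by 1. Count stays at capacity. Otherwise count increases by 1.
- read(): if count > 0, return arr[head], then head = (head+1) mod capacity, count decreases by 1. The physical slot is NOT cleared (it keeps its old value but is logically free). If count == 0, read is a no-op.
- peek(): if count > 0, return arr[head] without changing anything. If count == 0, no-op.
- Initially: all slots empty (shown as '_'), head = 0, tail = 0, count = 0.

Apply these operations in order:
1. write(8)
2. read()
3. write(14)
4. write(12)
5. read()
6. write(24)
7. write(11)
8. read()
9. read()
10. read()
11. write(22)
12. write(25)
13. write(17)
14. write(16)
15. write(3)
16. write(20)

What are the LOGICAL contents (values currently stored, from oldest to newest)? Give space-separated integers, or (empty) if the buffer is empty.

After op 1 (write(8)): arr=[8 _ _ _ _] head=0 tail=1 count=1
After op 2 (read()): arr=[8 _ _ _ _] head=1 tail=1 count=0
After op 3 (write(14)): arr=[8 14 _ _ _] head=1 tail=2 count=1
After op 4 (write(12)): arr=[8 14 12 _ _] head=1 tail=3 count=2
After op 5 (read()): arr=[8 14 12 _ _] head=2 tail=3 count=1
After op 6 (write(24)): arr=[8 14 12 24 _] head=2 tail=4 count=2
After op 7 (write(11)): arr=[8 14 12 24 11] head=2 tail=0 count=3
After op 8 (read()): arr=[8 14 12 24 11] head=3 tail=0 count=2
After op 9 (read()): arr=[8 14 12 24 11] head=4 tail=0 count=1
After op 10 (read()): arr=[8 14 12 24 11] head=0 tail=0 count=0
After op 11 (write(22)): arr=[22 14 12 24 11] head=0 tail=1 count=1
After op 12 (write(25)): arr=[22 25 12 24 11] head=0 tail=2 count=2
After op 13 (write(17)): arr=[22 25 17 24 11] head=0 tail=3 count=3
After op 14 (write(16)): arr=[22 25 17 16 11] head=0 tail=4 count=4
After op 15 (write(3)): arr=[22 25 17 16 3] head=0 tail=0 count=5
After op 16 (write(20)): arr=[20 25 17 16 3] head=1 tail=1 count=5

Answer: 25 17 16 3 20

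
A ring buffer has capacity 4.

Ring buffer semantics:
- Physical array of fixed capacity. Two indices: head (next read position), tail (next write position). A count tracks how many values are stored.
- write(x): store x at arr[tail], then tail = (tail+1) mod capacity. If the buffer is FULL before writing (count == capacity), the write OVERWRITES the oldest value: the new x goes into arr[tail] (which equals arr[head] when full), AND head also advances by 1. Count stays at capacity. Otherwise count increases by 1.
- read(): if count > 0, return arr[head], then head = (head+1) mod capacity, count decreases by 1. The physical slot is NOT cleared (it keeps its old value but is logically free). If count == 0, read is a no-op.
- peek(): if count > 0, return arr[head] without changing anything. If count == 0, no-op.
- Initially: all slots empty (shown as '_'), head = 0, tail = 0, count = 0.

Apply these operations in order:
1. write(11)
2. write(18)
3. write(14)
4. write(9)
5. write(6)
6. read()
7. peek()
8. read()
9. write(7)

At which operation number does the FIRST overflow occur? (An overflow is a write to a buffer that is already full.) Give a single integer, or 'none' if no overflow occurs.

Answer: 5

Derivation:
After op 1 (write(11)): arr=[11 _ _ _] head=0 tail=1 count=1
After op 2 (write(18)): arr=[11 18 _ _] head=0 tail=2 count=2
After op 3 (write(14)): arr=[11 18 14 _] head=0 tail=3 count=3
After op 4 (write(9)): arr=[11 18 14 9] head=0 tail=0 count=4
After op 5 (write(6)): arr=[6 18 14 9] head=1 tail=1 count=4
After op 6 (read()): arr=[6 18 14 9] head=2 tail=1 count=3
After op 7 (peek()): arr=[6 18 14 9] head=2 tail=1 count=3
After op 8 (read()): arr=[6 18 14 9] head=3 tail=1 count=2
After op 9 (write(7)): arr=[6 7 14 9] head=3 tail=2 count=3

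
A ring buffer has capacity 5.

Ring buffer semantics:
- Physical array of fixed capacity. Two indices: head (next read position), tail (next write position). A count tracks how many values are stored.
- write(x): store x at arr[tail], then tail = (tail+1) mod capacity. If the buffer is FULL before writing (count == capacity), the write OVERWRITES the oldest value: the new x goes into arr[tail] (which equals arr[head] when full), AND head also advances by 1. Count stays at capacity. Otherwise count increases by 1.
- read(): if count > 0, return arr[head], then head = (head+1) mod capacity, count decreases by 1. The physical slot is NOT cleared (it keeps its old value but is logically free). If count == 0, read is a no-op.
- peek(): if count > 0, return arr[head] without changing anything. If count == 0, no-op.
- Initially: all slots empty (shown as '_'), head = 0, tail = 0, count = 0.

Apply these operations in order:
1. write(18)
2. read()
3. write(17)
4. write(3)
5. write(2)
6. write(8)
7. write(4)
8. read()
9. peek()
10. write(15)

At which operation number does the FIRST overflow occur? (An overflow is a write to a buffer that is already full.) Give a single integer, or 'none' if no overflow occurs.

After op 1 (write(18)): arr=[18 _ _ _ _] head=0 tail=1 count=1
After op 2 (read()): arr=[18 _ _ _ _] head=1 tail=1 count=0
After op 3 (write(17)): arr=[18 17 _ _ _] head=1 tail=2 count=1
After op 4 (write(3)): arr=[18 17 3 _ _] head=1 tail=3 count=2
After op 5 (write(2)): arr=[18 17 3 2 _] head=1 tail=4 count=3
After op 6 (write(8)): arr=[18 17 3 2 8] head=1 tail=0 count=4
After op 7 (write(4)): arr=[4 17 3 2 8] head=1 tail=1 count=5
After op 8 (read()): arr=[4 17 3 2 8] head=2 tail=1 count=4
After op 9 (peek()): arr=[4 17 3 2 8] head=2 tail=1 count=4
After op 10 (write(15)): arr=[4 15 3 2 8] head=2 tail=2 count=5

Answer: none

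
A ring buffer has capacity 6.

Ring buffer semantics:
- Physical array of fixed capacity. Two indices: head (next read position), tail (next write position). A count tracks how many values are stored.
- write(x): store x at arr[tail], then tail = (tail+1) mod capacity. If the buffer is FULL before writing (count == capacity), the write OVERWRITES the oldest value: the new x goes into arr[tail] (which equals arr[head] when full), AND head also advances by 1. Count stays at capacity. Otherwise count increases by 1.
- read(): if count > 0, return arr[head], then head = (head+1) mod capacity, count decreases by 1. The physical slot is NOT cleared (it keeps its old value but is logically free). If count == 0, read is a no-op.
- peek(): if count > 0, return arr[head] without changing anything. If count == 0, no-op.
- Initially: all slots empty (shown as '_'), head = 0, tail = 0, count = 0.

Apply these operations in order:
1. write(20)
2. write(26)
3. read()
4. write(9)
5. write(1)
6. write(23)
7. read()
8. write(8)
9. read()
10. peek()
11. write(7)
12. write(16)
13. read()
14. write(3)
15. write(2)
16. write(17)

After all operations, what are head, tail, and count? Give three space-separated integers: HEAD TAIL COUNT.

Answer: 5 5 6

Derivation:
After op 1 (write(20)): arr=[20 _ _ _ _ _] head=0 tail=1 count=1
After op 2 (write(26)): arr=[20 26 _ _ _ _] head=0 tail=2 count=2
After op 3 (read()): arr=[20 26 _ _ _ _] head=1 tail=2 count=1
After op 4 (write(9)): arr=[20 26 9 _ _ _] head=1 tail=3 count=2
After op 5 (write(1)): arr=[20 26 9 1 _ _] head=1 tail=4 count=3
After op 6 (write(23)): arr=[20 26 9 1 23 _] head=1 tail=5 count=4
After op 7 (read()): arr=[20 26 9 1 23 _] head=2 tail=5 count=3
After op 8 (write(8)): arr=[20 26 9 1 23 8] head=2 tail=0 count=4
After op 9 (read()): arr=[20 26 9 1 23 8] head=3 tail=0 count=3
After op 10 (peek()): arr=[20 26 9 1 23 8] head=3 tail=0 count=3
After op 11 (write(7)): arr=[7 26 9 1 23 8] head=3 tail=1 count=4
After op 12 (write(16)): arr=[7 16 9 1 23 8] head=3 tail=2 count=5
After op 13 (read()): arr=[7 16 9 1 23 8] head=4 tail=2 count=4
After op 14 (write(3)): arr=[7 16 3 1 23 8] head=4 tail=3 count=5
After op 15 (write(2)): arr=[7 16 3 2 23 8] head=4 tail=4 count=6
After op 16 (write(17)): arr=[7 16 3 2 17 8] head=5 tail=5 count=6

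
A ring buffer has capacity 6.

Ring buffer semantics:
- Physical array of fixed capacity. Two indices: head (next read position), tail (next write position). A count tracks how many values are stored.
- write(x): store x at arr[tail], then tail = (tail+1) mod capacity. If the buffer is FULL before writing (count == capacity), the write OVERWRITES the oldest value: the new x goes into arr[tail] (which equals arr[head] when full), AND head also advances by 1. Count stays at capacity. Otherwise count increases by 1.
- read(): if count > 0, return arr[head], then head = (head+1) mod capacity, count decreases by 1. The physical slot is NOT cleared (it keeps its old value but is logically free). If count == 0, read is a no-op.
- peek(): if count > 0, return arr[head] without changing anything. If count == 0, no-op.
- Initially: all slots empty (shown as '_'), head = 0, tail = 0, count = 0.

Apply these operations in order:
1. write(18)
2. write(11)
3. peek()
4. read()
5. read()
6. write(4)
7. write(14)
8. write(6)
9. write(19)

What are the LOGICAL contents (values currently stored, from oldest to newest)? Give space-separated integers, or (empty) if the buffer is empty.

Answer: 4 14 6 19

Derivation:
After op 1 (write(18)): arr=[18 _ _ _ _ _] head=0 tail=1 count=1
After op 2 (write(11)): arr=[18 11 _ _ _ _] head=0 tail=2 count=2
After op 3 (peek()): arr=[18 11 _ _ _ _] head=0 tail=2 count=2
After op 4 (read()): arr=[18 11 _ _ _ _] head=1 tail=2 count=1
After op 5 (read()): arr=[18 11 _ _ _ _] head=2 tail=2 count=0
After op 6 (write(4)): arr=[18 11 4 _ _ _] head=2 tail=3 count=1
After op 7 (write(14)): arr=[18 11 4 14 _ _] head=2 tail=4 count=2
After op 8 (write(6)): arr=[18 11 4 14 6 _] head=2 tail=5 count=3
After op 9 (write(19)): arr=[18 11 4 14 6 19] head=2 tail=0 count=4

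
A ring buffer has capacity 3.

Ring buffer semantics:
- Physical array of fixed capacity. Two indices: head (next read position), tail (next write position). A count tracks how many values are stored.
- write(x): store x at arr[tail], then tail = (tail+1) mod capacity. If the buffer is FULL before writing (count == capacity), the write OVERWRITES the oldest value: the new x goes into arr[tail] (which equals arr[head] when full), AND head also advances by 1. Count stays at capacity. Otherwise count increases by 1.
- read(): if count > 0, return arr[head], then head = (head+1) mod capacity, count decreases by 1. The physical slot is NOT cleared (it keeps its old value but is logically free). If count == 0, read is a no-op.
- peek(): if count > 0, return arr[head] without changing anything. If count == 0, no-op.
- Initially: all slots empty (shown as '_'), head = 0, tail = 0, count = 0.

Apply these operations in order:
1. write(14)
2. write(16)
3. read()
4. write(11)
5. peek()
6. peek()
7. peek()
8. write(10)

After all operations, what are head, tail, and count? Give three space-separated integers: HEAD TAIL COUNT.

After op 1 (write(14)): arr=[14 _ _] head=0 tail=1 count=1
After op 2 (write(16)): arr=[14 16 _] head=0 tail=2 count=2
After op 3 (read()): arr=[14 16 _] head=1 tail=2 count=1
After op 4 (write(11)): arr=[14 16 11] head=1 tail=0 count=2
After op 5 (peek()): arr=[14 16 11] head=1 tail=0 count=2
After op 6 (peek()): arr=[14 16 11] head=1 tail=0 count=2
After op 7 (peek()): arr=[14 16 11] head=1 tail=0 count=2
After op 8 (write(10)): arr=[10 16 11] head=1 tail=1 count=3

Answer: 1 1 3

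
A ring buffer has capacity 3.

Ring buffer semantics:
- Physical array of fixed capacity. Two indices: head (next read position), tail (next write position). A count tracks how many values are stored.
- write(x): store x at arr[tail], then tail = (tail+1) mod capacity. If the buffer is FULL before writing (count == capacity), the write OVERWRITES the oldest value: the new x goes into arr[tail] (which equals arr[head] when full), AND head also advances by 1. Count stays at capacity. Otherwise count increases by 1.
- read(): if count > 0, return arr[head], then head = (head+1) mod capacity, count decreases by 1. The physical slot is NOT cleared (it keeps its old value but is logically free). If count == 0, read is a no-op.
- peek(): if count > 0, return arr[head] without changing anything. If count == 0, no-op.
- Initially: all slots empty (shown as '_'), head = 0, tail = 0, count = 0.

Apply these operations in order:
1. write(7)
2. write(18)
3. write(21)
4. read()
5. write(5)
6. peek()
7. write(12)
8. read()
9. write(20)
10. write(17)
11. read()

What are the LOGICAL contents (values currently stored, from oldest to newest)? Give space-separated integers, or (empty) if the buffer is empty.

Answer: 20 17

Derivation:
After op 1 (write(7)): arr=[7 _ _] head=0 tail=1 count=1
After op 2 (write(18)): arr=[7 18 _] head=0 tail=2 count=2
After op 3 (write(21)): arr=[7 18 21] head=0 tail=0 count=3
After op 4 (read()): arr=[7 18 21] head=1 tail=0 count=2
After op 5 (write(5)): arr=[5 18 21] head=1 tail=1 count=3
After op 6 (peek()): arr=[5 18 21] head=1 tail=1 count=3
After op 7 (write(12)): arr=[5 12 21] head=2 tail=2 count=3
After op 8 (read()): arr=[5 12 21] head=0 tail=2 count=2
After op 9 (write(20)): arr=[5 12 20] head=0 tail=0 count=3
After op 10 (write(17)): arr=[17 12 20] head=1 tail=1 count=3
After op 11 (read()): arr=[17 12 20] head=2 tail=1 count=2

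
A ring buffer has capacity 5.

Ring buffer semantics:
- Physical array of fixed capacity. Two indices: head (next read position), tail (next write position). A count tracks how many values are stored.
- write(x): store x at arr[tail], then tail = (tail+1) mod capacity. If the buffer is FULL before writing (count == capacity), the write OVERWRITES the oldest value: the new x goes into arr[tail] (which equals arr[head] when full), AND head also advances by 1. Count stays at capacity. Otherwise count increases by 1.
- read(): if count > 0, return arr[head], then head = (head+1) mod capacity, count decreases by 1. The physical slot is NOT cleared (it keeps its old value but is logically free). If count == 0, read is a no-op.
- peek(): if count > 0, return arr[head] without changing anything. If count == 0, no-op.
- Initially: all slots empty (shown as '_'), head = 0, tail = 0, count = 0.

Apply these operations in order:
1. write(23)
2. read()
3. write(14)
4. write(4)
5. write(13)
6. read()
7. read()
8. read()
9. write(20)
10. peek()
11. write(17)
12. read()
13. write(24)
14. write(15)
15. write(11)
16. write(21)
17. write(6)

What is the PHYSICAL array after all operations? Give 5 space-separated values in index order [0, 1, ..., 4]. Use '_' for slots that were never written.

After op 1 (write(23)): arr=[23 _ _ _ _] head=0 tail=1 count=1
After op 2 (read()): arr=[23 _ _ _ _] head=1 tail=1 count=0
After op 3 (write(14)): arr=[23 14 _ _ _] head=1 tail=2 count=1
After op 4 (write(4)): arr=[23 14 4 _ _] head=1 tail=3 count=2
After op 5 (write(13)): arr=[23 14 4 13 _] head=1 tail=4 count=3
After op 6 (read()): arr=[23 14 4 13 _] head=2 tail=4 count=2
After op 7 (read()): arr=[23 14 4 13 _] head=3 tail=4 count=1
After op 8 (read()): arr=[23 14 4 13 _] head=4 tail=4 count=0
After op 9 (write(20)): arr=[23 14 4 13 20] head=4 tail=0 count=1
After op 10 (peek()): arr=[23 14 4 13 20] head=4 tail=0 count=1
After op 11 (write(17)): arr=[17 14 4 13 20] head=4 tail=1 count=2
After op 12 (read()): arr=[17 14 4 13 20] head=0 tail=1 count=1
After op 13 (write(24)): arr=[17 24 4 13 20] head=0 tail=2 count=2
After op 14 (write(15)): arr=[17 24 15 13 20] head=0 tail=3 count=3
After op 15 (write(11)): arr=[17 24 15 11 20] head=0 tail=4 count=4
After op 16 (write(21)): arr=[17 24 15 11 21] head=0 tail=0 count=5
After op 17 (write(6)): arr=[6 24 15 11 21] head=1 tail=1 count=5

Answer: 6 24 15 11 21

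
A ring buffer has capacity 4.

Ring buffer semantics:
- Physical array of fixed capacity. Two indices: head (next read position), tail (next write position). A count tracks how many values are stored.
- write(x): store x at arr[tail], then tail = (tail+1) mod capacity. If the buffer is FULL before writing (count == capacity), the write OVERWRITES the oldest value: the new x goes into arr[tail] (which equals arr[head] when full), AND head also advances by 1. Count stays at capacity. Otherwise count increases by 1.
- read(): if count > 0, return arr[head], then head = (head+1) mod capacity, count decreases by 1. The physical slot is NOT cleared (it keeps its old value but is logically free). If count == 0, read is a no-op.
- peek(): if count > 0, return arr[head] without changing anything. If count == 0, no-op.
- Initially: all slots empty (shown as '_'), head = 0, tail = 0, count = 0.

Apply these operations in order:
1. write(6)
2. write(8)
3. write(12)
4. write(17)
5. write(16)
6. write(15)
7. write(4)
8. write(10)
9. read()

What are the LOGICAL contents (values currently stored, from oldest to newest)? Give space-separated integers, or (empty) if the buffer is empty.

Answer: 15 4 10

Derivation:
After op 1 (write(6)): arr=[6 _ _ _] head=0 tail=1 count=1
After op 2 (write(8)): arr=[6 8 _ _] head=0 tail=2 count=2
After op 3 (write(12)): arr=[6 8 12 _] head=0 tail=3 count=3
After op 4 (write(17)): arr=[6 8 12 17] head=0 tail=0 count=4
After op 5 (write(16)): arr=[16 8 12 17] head=1 tail=1 count=4
After op 6 (write(15)): arr=[16 15 12 17] head=2 tail=2 count=4
After op 7 (write(4)): arr=[16 15 4 17] head=3 tail=3 count=4
After op 8 (write(10)): arr=[16 15 4 10] head=0 tail=0 count=4
After op 9 (read()): arr=[16 15 4 10] head=1 tail=0 count=3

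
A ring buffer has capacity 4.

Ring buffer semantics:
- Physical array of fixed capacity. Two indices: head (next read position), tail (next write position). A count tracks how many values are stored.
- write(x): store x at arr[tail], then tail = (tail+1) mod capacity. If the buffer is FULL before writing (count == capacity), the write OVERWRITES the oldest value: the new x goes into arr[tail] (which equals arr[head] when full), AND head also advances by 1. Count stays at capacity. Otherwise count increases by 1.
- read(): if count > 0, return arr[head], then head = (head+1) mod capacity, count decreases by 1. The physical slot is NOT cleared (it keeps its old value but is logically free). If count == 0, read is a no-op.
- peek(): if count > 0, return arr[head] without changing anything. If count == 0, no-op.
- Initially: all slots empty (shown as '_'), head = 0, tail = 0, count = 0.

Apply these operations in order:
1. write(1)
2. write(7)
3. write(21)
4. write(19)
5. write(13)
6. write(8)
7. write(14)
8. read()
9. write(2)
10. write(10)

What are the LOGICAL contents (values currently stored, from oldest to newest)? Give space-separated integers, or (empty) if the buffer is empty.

After op 1 (write(1)): arr=[1 _ _ _] head=0 tail=1 count=1
After op 2 (write(7)): arr=[1 7 _ _] head=0 tail=2 count=2
After op 3 (write(21)): arr=[1 7 21 _] head=0 tail=3 count=3
After op 4 (write(19)): arr=[1 7 21 19] head=0 tail=0 count=4
After op 5 (write(13)): arr=[13 7 21 19] head=1 tail=1 count=4
After op 6 (write(8)): arr=[13 8 21 19] head=2 tail=2 count=4
After op 7 (write(14)): arr=[13 8 14 19] head=3 tail=3 count=4
After op 8 (read()): arr=[13 8 14 19] head=0 tail=3 count=3
After op 9 (write(2)): arr=[13 8 14 2] head=0 tail=0 count=4
After op 10 (write(10)): arr=[10 8 14 2] head=1 tail=1 count=4

Answer: 8 14 2 10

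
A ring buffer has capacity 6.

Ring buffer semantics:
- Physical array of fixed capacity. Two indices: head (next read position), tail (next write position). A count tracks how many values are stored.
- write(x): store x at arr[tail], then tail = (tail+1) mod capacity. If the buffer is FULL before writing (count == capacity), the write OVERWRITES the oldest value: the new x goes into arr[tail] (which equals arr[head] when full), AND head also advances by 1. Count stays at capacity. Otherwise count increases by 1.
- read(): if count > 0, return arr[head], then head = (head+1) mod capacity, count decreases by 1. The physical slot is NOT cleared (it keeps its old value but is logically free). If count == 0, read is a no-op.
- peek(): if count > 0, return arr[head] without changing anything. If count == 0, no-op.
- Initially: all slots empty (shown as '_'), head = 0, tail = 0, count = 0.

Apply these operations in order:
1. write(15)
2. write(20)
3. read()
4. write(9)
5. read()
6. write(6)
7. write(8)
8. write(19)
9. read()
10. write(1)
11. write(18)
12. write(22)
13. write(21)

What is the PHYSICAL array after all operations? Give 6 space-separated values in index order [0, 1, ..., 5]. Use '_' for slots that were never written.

Answer: 1 18 22 21 8 19

Derivation:
After op 1 (write(15)): arr=[15 _ _ _ _ _] head=0 tail=1 count=1
After op 2 (write(20)): arr=[15 20 _ _ _ _] head=0 tail=2 count=2
After op 3 (read()): arr=[15 20 _ _ _ _] head=1 tail=2 count=1
After op 4 (write(9)): arr=[15 20 9 _ _ _] head=1 tail=3 count=2
After op 5 (read()): arr=[15 20 9 _ _ _] head=2 tail=3 count=1
After op 6 (write(6)): arr=[15 20 9 6 _ _] head=2 tail=4 count=2
After op 7 (write(8)): arr=[15 20 9 6 8 _] head=2 tail=5 count=3
After op 8 (write(19)): arr=[15 20 9 6 8 19] head=2 tail=0 count=4
After op 9 (read()): arr=[15 20 9 6 8 19] head=3 tail=0 count=3
After op 10 (write(1)): arr=[1 20 9 6 8 19] head=3 tail=1 count=4
After op 11 (write(18)): arr=[1 18 9 6 8 19] head=3 tail=2 count=5
After op 12 (write(22)): arr=[1 18 22 6 8 19] head=3 tail=3 count=6
After op 13 (write(21)): arr=[1 18 22 21 8 19] head=4 tail=4 count=6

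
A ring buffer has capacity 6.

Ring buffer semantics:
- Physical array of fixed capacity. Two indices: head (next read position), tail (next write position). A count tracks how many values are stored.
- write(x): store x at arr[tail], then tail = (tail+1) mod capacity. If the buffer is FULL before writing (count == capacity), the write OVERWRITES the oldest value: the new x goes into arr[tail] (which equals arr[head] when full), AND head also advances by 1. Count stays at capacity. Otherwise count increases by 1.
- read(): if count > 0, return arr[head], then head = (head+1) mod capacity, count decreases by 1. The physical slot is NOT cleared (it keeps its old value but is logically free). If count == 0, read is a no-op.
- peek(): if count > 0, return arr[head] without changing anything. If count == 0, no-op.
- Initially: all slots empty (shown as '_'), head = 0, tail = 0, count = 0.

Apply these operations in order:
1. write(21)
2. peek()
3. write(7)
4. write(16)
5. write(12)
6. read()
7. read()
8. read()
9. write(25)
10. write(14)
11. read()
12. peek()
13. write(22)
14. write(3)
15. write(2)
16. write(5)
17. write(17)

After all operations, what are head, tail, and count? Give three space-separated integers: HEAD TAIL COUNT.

After op 1 (write(21)): arr=[21 _ _ _ _ _] head=0 tail=1 count=1
After op 2 (peek()): arr=[21 _ _ _ _ _] head=0 tail=1 count=1
After op 3 (write(7)): arr=[21 7 _ _ _ _] head=0 tail=2 count=2
After op 4 (write(16)): arr=[21 7 16 _ _ _] head=0 tail=3 count=3
After op 5 (write(12)): arr=[21 7 16 12 _ _] head=0 tail=4 count=4
After op 6 (read()): arr=[21 7 16 12 _ _] head=1 tail=4 count=3
After op 7 (read()): arr=[21 7 16 12 _ _] head=2 tail=4 count=2
After op 8 (read()): arr=[21 7 16 12 _ _] head=3 tail=4 count=1
After op 9 (write(25)): arr=[21 7 16 12 25 _] head=3 tail=5 count=2
After op 10 (write(14)): arr=[21 7 16 12 25 14] head=3 tail=0 count=3
After op 11 (read()): arr=[21 7 16 12 25 14] head=4 tail=0 count=2
After op 12 (peek()): arr=[21 7 16 12 25 14] head=4 tail=0 count=2
After op 13 (write(22)): arr=[22 7 16 12 25 14] head=4 tail=1 count=3
After op 14 (write(3)): arr=[22 3 16 12 25 14] head=4 tail=2 count=4
After op 15 (write(2)): arr=[22 3 2 12 25 14] head=4 tail=3 count=5
After op 16 (write(5)): arr=[22 3 2 5 25 14] head=4 tail=4 count=6
After op 17 (write(17)): arr=[22 3 2 5 17 14] head=5 tail=5 count=6

Answer: 5 5 6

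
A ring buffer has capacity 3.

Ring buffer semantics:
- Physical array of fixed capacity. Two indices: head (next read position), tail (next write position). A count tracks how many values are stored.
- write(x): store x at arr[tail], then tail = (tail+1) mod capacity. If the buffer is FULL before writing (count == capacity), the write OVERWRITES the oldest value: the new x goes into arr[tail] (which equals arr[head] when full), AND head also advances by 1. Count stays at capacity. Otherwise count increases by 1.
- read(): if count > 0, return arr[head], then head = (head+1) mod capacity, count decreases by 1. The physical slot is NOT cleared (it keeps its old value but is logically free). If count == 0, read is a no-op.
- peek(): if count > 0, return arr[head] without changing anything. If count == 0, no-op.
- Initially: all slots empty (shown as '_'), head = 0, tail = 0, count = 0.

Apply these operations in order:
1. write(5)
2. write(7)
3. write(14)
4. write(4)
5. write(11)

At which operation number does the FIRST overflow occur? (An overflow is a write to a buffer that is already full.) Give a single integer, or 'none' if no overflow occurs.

Answer: 4

Derivation:
After op 1 (write(5)): arr=[5 _ _] head=0 tail=1 count=1
After op 2 (write(7)): arr=[5 7 _] head=0 tail=2 count=2
After op 3 (write(14)): arr=[5 7 14] head=0 tail=0 count=3
After op 4 (write(4)): arr=[4 7 14] head=1 tail=1 count=3
After op 5 (write(11)): arr=[4 11 14] head=2 tail=2 count=3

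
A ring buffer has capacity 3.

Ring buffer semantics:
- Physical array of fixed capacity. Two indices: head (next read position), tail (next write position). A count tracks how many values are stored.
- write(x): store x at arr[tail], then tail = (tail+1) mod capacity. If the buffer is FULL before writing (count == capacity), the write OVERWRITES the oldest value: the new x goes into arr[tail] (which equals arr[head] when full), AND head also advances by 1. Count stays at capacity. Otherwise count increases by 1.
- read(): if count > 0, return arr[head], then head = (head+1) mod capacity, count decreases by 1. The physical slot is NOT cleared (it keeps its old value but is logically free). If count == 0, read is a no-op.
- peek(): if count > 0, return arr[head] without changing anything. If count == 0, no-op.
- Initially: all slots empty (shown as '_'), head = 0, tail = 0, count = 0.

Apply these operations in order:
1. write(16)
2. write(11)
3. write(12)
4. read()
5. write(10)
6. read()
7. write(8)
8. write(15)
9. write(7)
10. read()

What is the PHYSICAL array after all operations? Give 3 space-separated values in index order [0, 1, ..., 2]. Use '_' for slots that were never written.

Answer: 7 8 15

Derivation:
After op 1 (write(16)): arr=[16 _ _] head=0 tail=1 count=1
After op 2 (write(11)): arr=[16 11 _] head=0 tail=2 count=2
After op 3 (write(12)): arr=[16 11 12] head=0 tail=0 count=3
After op 4 (read()): arr=[16 11 12] head=1 tail=0 count=2
After op 5 (write(10)): arr=[10 11 12] head=1 tail=1 count=3
After op 6 (read()): arr=[10 11 12] head=2 tail=1 count=2
After op 7 (write(8)): arr=[10 8 12] head=2 tail=2 count=3
After op 8 (write(15)): arr=[10 8 15] head=0 tail=0 count=3
After op 9 (write(7)): arr=[7 8 15] head=1 tail=1 count=3
After op 10 (read()): arr=[7 8 15] head=2 tail=1 count=2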